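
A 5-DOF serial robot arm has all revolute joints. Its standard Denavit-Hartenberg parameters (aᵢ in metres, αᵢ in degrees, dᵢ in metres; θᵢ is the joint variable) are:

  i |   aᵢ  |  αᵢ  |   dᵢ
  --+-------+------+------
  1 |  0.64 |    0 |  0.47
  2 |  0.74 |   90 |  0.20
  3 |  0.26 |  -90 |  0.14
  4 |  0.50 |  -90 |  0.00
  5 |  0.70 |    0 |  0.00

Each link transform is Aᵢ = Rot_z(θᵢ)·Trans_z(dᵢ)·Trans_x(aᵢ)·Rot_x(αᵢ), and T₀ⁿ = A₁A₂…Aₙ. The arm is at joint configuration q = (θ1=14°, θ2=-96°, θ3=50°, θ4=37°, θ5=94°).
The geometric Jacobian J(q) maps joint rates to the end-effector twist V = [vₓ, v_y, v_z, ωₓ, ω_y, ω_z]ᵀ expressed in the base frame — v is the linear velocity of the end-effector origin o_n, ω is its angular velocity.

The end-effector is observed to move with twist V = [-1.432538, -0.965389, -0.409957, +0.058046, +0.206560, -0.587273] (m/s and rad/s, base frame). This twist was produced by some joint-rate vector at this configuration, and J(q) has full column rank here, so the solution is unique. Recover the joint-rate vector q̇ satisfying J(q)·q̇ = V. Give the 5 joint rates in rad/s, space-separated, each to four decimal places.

-0.6880 -0.5410 -0.5710 0.5630 -0.6070

o_n = [0.9842, -1.4842, 0.6963]
J₁: ẑ×o_n = [1.4842, 0.9842, -0.0000], ω = ẑ
J2: z=[0.0000, 0.0000, 1.0000] o=[0.6210, 0.1548, 0.4700] → [1.6391, 0.3632, -0.0000, 0.0000, 0.0000, 1.0000]
J3: z=[-0.9903, -0.1392, 0.0000] o=[0.7240, -0.5780, 0.6700] → [-0.0037, 0.0261, 0.9337, -0.9903, -0.1392, 0.0000]
J4: z=[-0.1066, 0.7586, 0.6428] o=[0.6086, -0.7630, 0.8692] → [0.3325, 0.2230, -0.2080, -0.1066, 0.7586, 0.6428]
J5: z=[0.7370, 0.4942, -0.4610] o=[0.9423, -0.9753, 1.1751] → [-0.4713, 0.3335, -0.3958, 0.7370, 0.4942, -0.4610]
q̇ = J⁺·V = [-0.6880, -0.5410, -0.5710, 0.5630, -0.6070]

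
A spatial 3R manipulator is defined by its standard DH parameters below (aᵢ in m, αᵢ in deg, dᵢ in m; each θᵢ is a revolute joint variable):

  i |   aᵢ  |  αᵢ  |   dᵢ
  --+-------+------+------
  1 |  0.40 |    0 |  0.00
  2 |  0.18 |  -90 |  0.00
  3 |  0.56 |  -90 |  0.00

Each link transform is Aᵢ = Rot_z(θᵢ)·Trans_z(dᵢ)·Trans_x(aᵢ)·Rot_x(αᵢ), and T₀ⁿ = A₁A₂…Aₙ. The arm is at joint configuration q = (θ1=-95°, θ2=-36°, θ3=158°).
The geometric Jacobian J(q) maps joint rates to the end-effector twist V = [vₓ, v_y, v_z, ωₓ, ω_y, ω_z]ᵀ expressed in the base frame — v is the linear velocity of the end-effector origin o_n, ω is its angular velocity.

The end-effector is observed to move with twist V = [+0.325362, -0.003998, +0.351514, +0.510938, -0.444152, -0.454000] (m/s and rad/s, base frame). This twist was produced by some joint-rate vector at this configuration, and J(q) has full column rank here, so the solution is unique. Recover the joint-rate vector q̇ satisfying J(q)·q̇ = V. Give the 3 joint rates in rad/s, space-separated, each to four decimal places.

o_n = [0.1877, -0.1425, -0.2098]
J₁: ẑ×o_n = [0.1425, 0.1877, -0.0000], ω = ẑ
J2: z=[0.0000, 0.0000, 1.0000] o=[-0.0349, -0.3985, 0.0000] → [-0.2560, 0.2226, 0.0000, 0.0000, 0.0000, 1.0000]
J3: z=[0.7547, -0.6561, 0.0000] o=[-0.1530, -0.5343, 0.0000] → [0.1376, 0.1583, 0.5192, 0.7547, -0.6561, 0.0000]
q̇ = J⁺·V = [0.2910, -0.7450, 0.6770]

0.2910 -0.7450 0.6770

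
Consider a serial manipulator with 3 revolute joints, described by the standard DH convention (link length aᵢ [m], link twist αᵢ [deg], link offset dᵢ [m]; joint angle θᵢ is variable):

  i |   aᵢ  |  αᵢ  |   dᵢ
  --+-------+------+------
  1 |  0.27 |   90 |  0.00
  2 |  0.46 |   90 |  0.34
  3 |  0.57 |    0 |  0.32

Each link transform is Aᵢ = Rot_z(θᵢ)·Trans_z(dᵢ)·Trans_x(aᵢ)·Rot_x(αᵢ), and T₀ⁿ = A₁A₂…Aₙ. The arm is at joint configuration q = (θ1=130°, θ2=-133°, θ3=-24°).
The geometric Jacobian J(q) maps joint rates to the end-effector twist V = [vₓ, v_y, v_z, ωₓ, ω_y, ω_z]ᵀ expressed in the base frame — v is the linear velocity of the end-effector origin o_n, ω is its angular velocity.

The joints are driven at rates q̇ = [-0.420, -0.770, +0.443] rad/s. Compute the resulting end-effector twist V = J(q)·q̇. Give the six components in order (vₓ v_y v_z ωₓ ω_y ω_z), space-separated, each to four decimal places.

o_n = [0.4897, -0.4153, -0.4990]
J₁: ẑ×o_n = [0.4153, 0.4897, -0.0000], ω = ẑ
J2: z=[0.7660, 0.6428, 0.0000] o=[-0.1736, 0.2068, 0.0000] → [-0.3208, 0.3823, -0.9029, 0.7660, 0.6428, 0.0000]
J3: z=[0.4701, -0.5602, 0.6820] o=[0.2886, 0.1851, -0.3364] → [0.5005, 0.2136, -0.1696, 0.4701, -0.5602, 0.6820]
V = J·q̇ = [0.2943, -0.4054, 0.6201, -0.3816, -0.7431, -0.1179]

0.2943 -0.4054 0.6201 -0.3816 -0.7431 -0.1179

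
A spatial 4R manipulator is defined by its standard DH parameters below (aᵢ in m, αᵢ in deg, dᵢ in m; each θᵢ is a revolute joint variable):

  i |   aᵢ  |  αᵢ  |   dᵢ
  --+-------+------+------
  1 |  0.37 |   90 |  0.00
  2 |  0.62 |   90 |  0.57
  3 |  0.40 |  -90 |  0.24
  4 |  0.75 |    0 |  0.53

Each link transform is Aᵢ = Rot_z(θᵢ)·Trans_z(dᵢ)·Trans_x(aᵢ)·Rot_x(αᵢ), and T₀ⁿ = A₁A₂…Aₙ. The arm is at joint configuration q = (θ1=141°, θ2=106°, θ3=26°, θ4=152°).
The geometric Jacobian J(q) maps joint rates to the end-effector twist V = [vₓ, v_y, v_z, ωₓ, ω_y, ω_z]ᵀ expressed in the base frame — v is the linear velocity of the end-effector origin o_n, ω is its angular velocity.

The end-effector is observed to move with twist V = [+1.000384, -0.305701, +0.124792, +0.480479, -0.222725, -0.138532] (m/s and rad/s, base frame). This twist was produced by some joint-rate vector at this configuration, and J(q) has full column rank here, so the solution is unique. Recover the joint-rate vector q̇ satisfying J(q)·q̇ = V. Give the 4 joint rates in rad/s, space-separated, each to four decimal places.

o_n = [0.4149, 0.8625, 0.1152]
J₁: ẑ×o_n = [-0.8625, 0.4149, 0.0000], ω = ẑ
J2: z=[0.6293, 0.7771, 0.0000] o=[-0.2875, 0.2328, 0.0000] → [0.0895, -0.0725, -0.1497, 0.6293, 0.7771, 0.0000]
J3: z=[-0.7470, 0.6049, 0.2756] o=[0.2040, 0.5683, 0.5960] → [-0.3719, -0.3010, -0.3474, -0.7470, 0.6049, 0.2756]
J4: z=[0.4717, 0.7745, -0.4214] o=[0.2121, 0.7874, 1.0077] → [-0.6596, 0.3355, -0.1217, 0.4717, 0.7745, -0.4214]
q̇ = J⁺·V = [-0.3260, 0.7890, -0.4420, -0.7340]

-0.3260 0.7890 -0.4420 -0.7340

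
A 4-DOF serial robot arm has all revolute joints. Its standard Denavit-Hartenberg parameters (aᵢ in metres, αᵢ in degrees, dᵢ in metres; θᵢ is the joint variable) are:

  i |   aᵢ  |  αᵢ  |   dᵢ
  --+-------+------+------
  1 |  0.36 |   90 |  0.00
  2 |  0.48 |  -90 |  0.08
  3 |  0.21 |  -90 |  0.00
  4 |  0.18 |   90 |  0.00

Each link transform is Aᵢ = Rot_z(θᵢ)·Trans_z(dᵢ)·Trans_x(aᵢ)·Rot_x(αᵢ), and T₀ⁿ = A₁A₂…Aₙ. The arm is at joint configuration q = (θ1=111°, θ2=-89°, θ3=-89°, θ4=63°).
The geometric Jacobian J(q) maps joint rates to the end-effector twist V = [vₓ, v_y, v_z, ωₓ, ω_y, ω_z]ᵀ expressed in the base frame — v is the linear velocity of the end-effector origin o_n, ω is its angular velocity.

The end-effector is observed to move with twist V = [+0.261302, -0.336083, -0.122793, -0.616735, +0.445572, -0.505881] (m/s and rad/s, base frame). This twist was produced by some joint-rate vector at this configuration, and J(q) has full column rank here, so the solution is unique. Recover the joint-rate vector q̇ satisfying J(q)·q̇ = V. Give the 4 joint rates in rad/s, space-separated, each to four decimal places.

-0.5690 -0.4170 0.6380 -0.0520

o_n = [0.2724, 0.3275, -0.4878]
J₁: ẑ×o_n = [-0.3275, 0.2724, 0.0000], ω = ẑ
J2: z=[0.9336, 0.3584, 0.0000] o=[-0.1290, 0.3361, 0.0000] → [-0.1748, 0.4554, -0.1519, 0.9336, 0.3584, 0.0000]
J3: z=[-0.3583, 0.9334, 0.0175] o=[-0.0573, 0.3726, -0.4799] → [-0.0066, 0.0029, -0.2916, -0.3583, 0.9334, 0.0175]
J4: z=[-0.0225, 0.0100, -0.9997] o=[0.1387, 0.4479, -0.4836] → [-0.1204, -0.1338, 0.0014, -0.0225, 0.0100, -0.9997]
q̇ = J⁺·V = [-0.5690, -0.4170, 0.6380, -0.0520]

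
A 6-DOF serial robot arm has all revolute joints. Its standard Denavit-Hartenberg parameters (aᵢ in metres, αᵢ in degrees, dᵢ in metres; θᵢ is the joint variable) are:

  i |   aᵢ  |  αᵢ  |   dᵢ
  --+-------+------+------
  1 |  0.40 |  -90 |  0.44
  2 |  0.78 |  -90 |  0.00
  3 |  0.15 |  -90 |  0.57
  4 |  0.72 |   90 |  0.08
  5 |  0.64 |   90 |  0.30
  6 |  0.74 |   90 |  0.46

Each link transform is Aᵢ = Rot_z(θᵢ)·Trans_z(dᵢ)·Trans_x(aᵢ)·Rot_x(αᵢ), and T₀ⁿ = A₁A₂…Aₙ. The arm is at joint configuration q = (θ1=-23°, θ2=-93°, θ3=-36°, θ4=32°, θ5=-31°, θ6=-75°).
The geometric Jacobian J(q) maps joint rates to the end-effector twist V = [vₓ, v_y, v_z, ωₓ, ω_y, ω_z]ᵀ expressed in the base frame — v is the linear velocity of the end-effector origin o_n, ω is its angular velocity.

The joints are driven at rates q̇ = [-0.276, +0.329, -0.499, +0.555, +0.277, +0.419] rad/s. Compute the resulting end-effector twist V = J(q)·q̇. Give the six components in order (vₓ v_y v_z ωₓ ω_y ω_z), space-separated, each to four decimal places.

0.1327 0.1031 -0.5420 -0.0835 0.1976 -0.1981

o_n = [0.3846, 1.0924, 1.5242]
J₁: ẑ×o_n = [-1.0924, 0.3846, 0.0000], ω = ẑ
J2: z=[0.3907, 0.9205, 0.0000] o=[0.3682, -0.1563, 0.4400] → [0.9981, -0.4236, 0.4728, 0.3907, 0.9205, 0.0000]
J3: z=[0.9192, -0.3902, 0.0523] o=[0.3306, -0.1403, 1.2189] → [-0.1836, -0.2778, 1.1542, 0.9192, -0.3902, 0.0523]
J4: z=[-0.3444, -0.7327, 0.5870] o=[0.8832, -0.2791, 1.3699] → [-0.9181, -0.2396, -0.8377, -0.3444, -0.7327, 0.5870]
J5: z=[0.8806, -0.0354, 0.4725] o=[0.6213, 0.1516, 1.8902] → [-0.4316, 0.2104, 0.8201, 0.8806, -0.0354, 0.4725]
J6: z=[0.4628, 0.2780, -0.8417] o=[0.8205, 0.7553, 2.1992] → [0.0961, 0.6794, 0.2772, 0.4628, 0.2780, -0.8417]
V = J·q̇ = [0.1327, 0.1031, -0.5420, -0.0835, 0.1976, -0.1981]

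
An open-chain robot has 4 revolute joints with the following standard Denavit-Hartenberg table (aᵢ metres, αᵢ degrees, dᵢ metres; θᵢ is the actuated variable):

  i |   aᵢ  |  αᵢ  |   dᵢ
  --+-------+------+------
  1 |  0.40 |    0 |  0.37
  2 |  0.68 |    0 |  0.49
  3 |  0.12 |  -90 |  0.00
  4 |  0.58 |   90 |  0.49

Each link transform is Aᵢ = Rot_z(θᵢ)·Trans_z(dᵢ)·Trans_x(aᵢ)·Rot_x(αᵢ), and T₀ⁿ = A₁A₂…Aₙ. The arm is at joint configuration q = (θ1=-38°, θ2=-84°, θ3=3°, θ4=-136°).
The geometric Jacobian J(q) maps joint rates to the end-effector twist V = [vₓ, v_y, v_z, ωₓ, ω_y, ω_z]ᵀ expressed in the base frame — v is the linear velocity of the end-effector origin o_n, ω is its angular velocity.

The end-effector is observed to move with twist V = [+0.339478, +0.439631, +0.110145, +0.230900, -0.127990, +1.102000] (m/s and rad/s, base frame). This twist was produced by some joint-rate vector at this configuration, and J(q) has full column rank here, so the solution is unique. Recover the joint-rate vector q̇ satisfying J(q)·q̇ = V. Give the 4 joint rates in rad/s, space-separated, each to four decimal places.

o_n = [0.5275, -0.8005, 1.2629]
J₁: ẑ×o_n = [0.8005, 0.5275, -0.0000], ω = ẑ
J2: z=[0.0000, 0.0000, 1.0000] o=[0.3152, -0.2463, 0.3700] → [0.5543, 0.2123, -0.0000, 0.0000, 0.0000, 1.0000]
J3: z=[0.0000, 0.0000, 1.0000] o=[-0.0451, -0.8229, 0.8600] → [-0.0224, 0.5727, 0.0000, 0.0000, 0.0000, 1.0000]
J4: z=[0.8746, -0.4848, 0.0000] o=[-0.1033, -0.9279, 0.8600] → [-0.1953, -0.3524, 0.4172, 0.8746, -0.4848, 0.0000]
q̇ = J⁺·V = [0.3440, 0.2300, 0.5280, 0.2640]

0.3440 0.2300 0.5280 0.2640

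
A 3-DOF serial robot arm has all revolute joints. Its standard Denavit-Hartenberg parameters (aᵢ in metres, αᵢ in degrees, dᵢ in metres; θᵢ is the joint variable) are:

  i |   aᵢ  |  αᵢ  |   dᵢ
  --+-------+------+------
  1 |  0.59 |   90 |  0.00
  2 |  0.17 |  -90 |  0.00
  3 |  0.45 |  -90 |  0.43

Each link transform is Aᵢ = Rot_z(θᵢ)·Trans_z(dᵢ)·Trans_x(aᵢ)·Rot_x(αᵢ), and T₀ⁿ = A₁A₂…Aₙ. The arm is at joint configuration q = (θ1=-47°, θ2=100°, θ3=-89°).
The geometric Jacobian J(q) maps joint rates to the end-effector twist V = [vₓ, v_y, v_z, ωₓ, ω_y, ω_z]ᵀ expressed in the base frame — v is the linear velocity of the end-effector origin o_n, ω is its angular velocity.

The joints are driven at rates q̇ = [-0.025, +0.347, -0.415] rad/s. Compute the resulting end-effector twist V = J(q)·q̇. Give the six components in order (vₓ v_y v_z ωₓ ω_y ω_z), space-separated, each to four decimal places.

o_n = [-0.2365, -0.4061, 0.1005]
J₁: ẑ×o_n = [0.4061, -0.2365, 0.0000], ω = ẑ
J2: z=[-0.7314, -0.6820, 0.0000] o=[0.4024, -0.4315, 0.0000] → [-0.0685, 0.0735, -0.4544, -0.7314, -0.6820, 0.0000]
J3: z=[-0.6716, 0.7202, -0.1736] o=[0.3822, -0.4099, 0.1674] → [-0.0475, 0.0625, 0.4431, -0.6716, 0.7202, -0.1736]
V = J·q̇ = [-0.0142, 0.0055, -0.3415, 0.0249, -0.5356, 0.0471]

-0.0142 0.0055 -0.3415 0.0249 -0.5356 0.0471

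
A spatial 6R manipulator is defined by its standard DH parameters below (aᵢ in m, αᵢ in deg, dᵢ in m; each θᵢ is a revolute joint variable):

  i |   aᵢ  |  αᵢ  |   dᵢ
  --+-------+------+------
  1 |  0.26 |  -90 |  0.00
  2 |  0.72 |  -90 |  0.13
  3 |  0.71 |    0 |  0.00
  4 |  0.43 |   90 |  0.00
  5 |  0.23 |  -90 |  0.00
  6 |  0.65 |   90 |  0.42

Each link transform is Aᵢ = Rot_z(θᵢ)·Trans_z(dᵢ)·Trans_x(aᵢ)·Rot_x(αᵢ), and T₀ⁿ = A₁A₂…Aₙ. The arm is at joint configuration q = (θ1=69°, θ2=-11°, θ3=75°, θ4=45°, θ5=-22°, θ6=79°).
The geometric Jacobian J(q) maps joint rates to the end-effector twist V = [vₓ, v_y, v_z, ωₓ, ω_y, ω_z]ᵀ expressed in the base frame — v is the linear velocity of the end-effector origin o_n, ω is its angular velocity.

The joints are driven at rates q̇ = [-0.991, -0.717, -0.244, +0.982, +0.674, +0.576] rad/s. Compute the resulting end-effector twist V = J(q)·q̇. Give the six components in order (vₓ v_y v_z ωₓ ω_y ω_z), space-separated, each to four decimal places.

o_n = [1.0345, -0.1782, -0.2724]
J₁: ẑ×o_n = [0.1782, 1.0345, -0.0000], ω = ẑ
J2: z=[-0.9336, 0.3584, 0.0000] o=[0.0932, 0.2427, 0.0000] → [-0.0976, -0.2543, 0.0556, -0.9336, 0.3584, 0.0000]
J3: z=[0.0684, 0.1781, -0.9816] o=[0.2251, 0.9491, 0.1374] → [-1.1797, -0.7665, -0.2213, 0.0684, 0.1781, -0.9816]
J4: z=[0.0684, 0.1781, -0.9816] o=[0.9300, 0.8718, 0.1724] → [-1.1100, -0.0722, -0.0904, 0.0684, 0.1781, -0.9816]
J5: z=[0.7714, 0.6145, 0.1652] o=[1.2020, 0.5413, 0.1314] → [-0.1292, 0.2839, -0.4522, 0.7714, 0.6145, 0.1652]
J6: z=[0.3004, -0.1227, -0.9459] o=[1.3310, 0.3620, 0.1957] → [-0.4536, 0.4211, -0.1987, 0.3004, -0.1227, -0.9459]
V = J·q̇ = [-1.2572, -0.2929, -0.4939, 1.4128, 0.2180, -2.1489]

-1.2572 -0.2929 -0.4939 1.4128 0.2180 -2.1489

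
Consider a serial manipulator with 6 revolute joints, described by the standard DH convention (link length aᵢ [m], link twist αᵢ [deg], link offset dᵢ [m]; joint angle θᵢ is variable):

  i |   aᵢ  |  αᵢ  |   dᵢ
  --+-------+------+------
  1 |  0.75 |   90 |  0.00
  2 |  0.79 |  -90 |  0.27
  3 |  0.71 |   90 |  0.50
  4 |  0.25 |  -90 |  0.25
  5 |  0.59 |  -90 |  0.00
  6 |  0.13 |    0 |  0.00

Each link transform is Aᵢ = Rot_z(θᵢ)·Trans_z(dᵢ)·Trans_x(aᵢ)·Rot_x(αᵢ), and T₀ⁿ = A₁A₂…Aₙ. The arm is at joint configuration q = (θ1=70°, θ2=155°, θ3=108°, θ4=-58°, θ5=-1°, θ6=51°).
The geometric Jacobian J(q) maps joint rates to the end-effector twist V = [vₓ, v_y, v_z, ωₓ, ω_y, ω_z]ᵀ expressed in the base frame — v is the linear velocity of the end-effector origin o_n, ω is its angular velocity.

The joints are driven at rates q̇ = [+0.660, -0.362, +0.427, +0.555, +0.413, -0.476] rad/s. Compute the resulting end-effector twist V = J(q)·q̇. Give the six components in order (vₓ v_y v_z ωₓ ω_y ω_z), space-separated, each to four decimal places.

-0.3812 0.5480 -0.3891 -1.3138 -0.6580 0.4375

o_n = [-0.7272, 0.5432, 0.5975]
J₁: ẑ×o_n = [-0.5432, -0.7272, 0.0000], ω = ẑ
J2: z=[0.9397, -0.3420, 0.0000] o=[0.2565, 0.7048, 0.0000] → [-0.2044, -0.5615, -0.4883, 0.9397, -0.3420, 0.0000]
J3: z=[-0.1445, -0.3971, -0.9063] o=[0.2654, -0.0604, 0.3339] → [0.4423, 0.9377, -0.4814, -0.1445, -0.3971, -0.9063]
J4: z=[-0.5852, -0.7043, 0.4019] o=[-0.3734, 0.1589, -0.2120] → [-0.7246, 0.3315, -0.4741, -0.5852, -0.7043, 0.4019]
J5: z=[-0.7533, 0.2886, -0.5910] o=[-0.5948, 0.1449, 0.0633] → [0.3896, 0.4807, -0.2618, -0.7533, 0.2886, -0.5910]
J6: z=[0.5799, 0.7155, -0.3897] o=[-0.7779, 0.5203, 0.4800] → [0.0930, -0.0879, -0.0230, 0.5799, 0.7155, -0.3897]
V = J·q̇ = [-0.3812, 0.5480, -0.3891, -1.3138, -0.6580, 0.4375]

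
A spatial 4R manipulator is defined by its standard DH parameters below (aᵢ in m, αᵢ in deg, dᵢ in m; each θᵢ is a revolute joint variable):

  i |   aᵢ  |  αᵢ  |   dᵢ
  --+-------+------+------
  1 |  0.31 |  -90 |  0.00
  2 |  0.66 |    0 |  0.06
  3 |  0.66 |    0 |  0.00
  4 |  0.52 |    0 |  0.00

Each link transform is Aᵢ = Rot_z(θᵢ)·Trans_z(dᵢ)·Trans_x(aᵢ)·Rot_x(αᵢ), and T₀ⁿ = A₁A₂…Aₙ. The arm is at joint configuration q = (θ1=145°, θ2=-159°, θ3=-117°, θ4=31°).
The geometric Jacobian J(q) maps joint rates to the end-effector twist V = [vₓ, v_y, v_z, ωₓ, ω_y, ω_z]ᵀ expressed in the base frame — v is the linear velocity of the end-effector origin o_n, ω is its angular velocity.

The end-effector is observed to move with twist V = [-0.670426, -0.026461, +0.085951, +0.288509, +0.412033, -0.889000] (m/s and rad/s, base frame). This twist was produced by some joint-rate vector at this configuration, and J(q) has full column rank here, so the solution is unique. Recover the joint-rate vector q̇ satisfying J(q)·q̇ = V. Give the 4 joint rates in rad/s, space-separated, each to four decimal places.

-0.8890 0.2890 -0.5560 -0.2360

o_n = [0.3399, -0.3112, -0.8911]
J₁: ẑ×o_n = [0.3112, 0.3399, -0.0000], ω = ẑ
J2: z=[-0.5736, -0.8192, 0.0000] o=[-0.2539, 0.1778, 0.0000] → [0.7300, -0.5111, 0.7669, -0.5736, -0.8192, 0.0000]
J3: z=[-0.5736, -0.8192, 0.0000] o=[0.2164, -0.2248, 0.2365] → [0.9237, -0.6468, 0.1508, -0.5736, -0.8192, 0.0000]
J4: z=[-0.5736, -0.8192, 0.0000] o=[0.1599, -0.1852, -0.4199] → [0.3861, -0.2703, 0.2198, -0.5736, -0.8192, 0.0000]
q̇ = J⁺·V = [-0.8890, 0.2890, -0.5560, -0.2360]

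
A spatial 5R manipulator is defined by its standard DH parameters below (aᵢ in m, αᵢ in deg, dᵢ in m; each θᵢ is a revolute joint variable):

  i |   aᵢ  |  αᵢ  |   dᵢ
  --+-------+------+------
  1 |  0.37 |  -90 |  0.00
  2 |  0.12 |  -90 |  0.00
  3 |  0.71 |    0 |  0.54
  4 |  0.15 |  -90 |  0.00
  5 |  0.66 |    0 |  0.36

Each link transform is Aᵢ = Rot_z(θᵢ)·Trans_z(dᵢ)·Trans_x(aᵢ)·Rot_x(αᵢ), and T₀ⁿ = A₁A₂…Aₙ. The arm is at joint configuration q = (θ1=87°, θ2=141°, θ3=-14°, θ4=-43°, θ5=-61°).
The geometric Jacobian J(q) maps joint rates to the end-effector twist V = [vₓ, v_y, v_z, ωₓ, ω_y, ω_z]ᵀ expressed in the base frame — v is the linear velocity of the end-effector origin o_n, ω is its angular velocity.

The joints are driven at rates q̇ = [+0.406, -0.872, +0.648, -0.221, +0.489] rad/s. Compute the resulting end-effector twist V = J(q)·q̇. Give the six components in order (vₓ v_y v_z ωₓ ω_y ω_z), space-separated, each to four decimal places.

o_n = [-0.4424, -1.3740, 0.0081]
J₁: ẑ×o_n = [1.3740, -0.4424, 0.0000], ω = ẑ
J2: z=[-0.9986, 0.0523, 0.0000] o=[0.0194, 0.3695, 0.0000] → [0.0004, 0.0081, 1.7653, -0.9986, 0.0523, 0.0000]
J3: z=[-0.0329, -0.6285, 0.7771] o=[0.0145, 0.2764, -0.0755] → [1.2300, -0.3523, -0.2328, -0.0329, -0.6285, 0.7771]
J4: z=[-0.0329, -0.6285, 0.7771] o=[-0.2029, -0.5887, -0.0894] → [0.5491, -0.1829, -0.1247, -0.0329, -0.6285, 0.7771]
J5: z=[0.5098, -0.6794, -0.5278] o=[-0.3318, -0.6455, -0.1408] → [-0.4857, -0.0176, -0.4465, 0.5098, -0.6794, -0.5278]
V = J·q̇ = [0.9957, -0.3831, -1.8810, 1.1060, -0.6462, 0.4798]

0.9957 -0.3831 -1.8810 1.1060 -0.6462 0.4798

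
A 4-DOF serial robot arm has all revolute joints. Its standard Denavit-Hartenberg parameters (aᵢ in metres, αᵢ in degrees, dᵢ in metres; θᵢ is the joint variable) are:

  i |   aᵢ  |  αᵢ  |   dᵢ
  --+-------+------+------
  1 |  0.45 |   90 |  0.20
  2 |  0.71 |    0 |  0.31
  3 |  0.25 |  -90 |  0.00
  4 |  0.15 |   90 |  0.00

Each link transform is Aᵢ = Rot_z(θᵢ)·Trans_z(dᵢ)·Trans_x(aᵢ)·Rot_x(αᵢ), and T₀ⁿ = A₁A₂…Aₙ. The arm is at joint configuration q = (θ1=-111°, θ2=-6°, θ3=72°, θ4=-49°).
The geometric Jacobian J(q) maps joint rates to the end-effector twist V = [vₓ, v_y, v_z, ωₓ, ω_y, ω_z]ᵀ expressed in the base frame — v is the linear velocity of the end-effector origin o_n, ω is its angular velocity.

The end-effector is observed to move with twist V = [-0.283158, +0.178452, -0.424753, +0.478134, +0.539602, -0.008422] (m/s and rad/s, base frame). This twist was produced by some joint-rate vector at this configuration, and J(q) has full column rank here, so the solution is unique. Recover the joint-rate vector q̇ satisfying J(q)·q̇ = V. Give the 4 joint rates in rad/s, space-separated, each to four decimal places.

-0.3090 -0.6590 0.4060 0.7390

o_n = [-0.8602, -1.0600, 0.4441]
J₁: ẑ×o_n = [1.0600, -0.8602, 0.0000], ω = ẑ
J2: z=[-0.9336, 0.3584, 0.0000] o=[-0.1613, -0.4201, 0.2000] → [0.0875, 0.2279, 0.8478, -0.9336, 0.3584, 0.0000]
J3: z=[-0.9336, 0.3584, 0.0000] o=[-0.7037, -0.9682, 0.1258] → [0.1141, 0.2971, 0.1417, -0.9336, 0.3584, 0.0000]
J4: z=[0.3274, 0.8529, 0.4067] o=[-0.7402, -1.0632, 0.3542] → [0.0754, -0.0783, 0.1034, 0.3274, 0.8529, 0.4067]
q̇ = J⁺·V = [-0.3090, -0.6590, 0.4060, 0.7390]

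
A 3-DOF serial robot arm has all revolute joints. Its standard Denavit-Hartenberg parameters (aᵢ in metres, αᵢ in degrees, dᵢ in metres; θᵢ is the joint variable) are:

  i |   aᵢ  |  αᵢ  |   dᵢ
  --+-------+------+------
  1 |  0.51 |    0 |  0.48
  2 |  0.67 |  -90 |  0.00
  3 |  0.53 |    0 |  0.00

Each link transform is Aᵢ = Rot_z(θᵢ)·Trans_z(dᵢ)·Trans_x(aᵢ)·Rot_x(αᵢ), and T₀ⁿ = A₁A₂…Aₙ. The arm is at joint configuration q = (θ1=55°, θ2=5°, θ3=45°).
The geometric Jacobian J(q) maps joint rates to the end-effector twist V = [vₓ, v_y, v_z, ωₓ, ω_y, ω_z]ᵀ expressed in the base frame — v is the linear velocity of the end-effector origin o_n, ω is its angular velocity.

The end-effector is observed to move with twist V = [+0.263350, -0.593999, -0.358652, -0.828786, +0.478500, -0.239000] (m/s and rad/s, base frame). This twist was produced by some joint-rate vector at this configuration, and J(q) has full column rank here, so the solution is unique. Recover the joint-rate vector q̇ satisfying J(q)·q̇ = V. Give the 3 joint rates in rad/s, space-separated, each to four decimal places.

-0.5420 0.3030 0.9570

o_n = [0.8149, 1.3226, 0.1052]
J₁: ẑ×o_n = [-1.3226, 0.8149, 0.0000], ω = ẑ
J2: z=[0.0000, 0.0000, 1.0000] o=[0.2925, 0.4178, 0.4800] → [-0.9048, 0.5224, 0.0000, 0.0000, 0.0000, 1.0000]
J3: z=[-0.8660, 0.5000, 0.0000] o=[0.6275, 0.9980, 0.4800] → [-0.1874, -0.3246, -0.3748, -0.8660, 0.5000, 0.0000]
q̇ = J⁺·V = [-0.5420, 0.3030, 0.9570]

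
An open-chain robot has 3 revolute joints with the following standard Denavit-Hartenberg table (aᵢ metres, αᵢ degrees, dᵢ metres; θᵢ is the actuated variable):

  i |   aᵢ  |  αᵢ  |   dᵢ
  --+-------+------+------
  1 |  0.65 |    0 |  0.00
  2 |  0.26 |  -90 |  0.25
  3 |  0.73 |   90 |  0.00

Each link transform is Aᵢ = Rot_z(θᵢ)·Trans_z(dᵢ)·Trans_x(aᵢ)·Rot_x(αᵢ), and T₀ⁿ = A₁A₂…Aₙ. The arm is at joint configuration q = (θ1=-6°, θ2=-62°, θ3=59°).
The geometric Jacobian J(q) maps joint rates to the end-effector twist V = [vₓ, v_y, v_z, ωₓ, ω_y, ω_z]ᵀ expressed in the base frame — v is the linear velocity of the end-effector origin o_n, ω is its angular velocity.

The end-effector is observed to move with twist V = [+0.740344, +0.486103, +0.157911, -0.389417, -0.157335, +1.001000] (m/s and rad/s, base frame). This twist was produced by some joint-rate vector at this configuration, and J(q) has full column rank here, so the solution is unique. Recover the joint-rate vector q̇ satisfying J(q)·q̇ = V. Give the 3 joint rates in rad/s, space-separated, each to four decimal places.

0.7600 0.2410 -0.4200

o_n = [0.8847, -0.6576, -0.3757]
J₁: ẑ×o_n = [0.6576, 0.8847, -0.0000], ω = ẑ
J2: z=[0.0000, 0.0000, 1.0000] o=[0.6464, -0.0679, 0.0000] → [0.5897, 0.2382, -0.0000, 0.0000, 0.0000, 1.0000]
J3: z=[0.9272, 0.3746, 0.0000] o=[0.7438, -0.3090, 0.2500] → [-0.2344, 0.5802, -0.3760, 0.9272, 0.3746, 0.0000]
q̇ = J⁺·V = [0.7600, 0.2410, -0.4200]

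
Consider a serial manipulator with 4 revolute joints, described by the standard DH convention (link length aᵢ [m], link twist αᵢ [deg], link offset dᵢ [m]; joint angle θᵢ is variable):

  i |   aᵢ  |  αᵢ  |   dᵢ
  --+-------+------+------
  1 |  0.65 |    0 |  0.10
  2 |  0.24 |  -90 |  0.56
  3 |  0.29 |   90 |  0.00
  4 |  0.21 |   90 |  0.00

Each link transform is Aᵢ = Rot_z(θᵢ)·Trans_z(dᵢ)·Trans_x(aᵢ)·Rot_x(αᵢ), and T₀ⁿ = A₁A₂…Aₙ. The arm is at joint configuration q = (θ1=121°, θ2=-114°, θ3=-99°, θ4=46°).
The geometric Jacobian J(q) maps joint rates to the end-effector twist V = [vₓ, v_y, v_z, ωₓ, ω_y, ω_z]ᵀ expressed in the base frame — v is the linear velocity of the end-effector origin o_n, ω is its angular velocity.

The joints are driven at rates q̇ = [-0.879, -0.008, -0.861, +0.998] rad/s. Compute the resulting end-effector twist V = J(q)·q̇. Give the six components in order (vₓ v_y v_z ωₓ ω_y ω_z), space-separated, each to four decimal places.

o_n = [-0.1827, 0.7280, 1.0905]
J₁: ẑ×o_n = [-0.7280, -0.1827, 0.0000], ω = ẑ
J2: z=[0.0000, 0.0000, 1.0000] o=[-0.3348, 0.5572, 0.1000] → [-0.1709, 0.1521, 0.0000, 0.0000, 0.0000, 1.0000]
J3: z=[-0.1219, 0.9925, 0.0000] o=[-0.0966, 0.5864, 0.6600] → [0.4273, 0.0525, 0.0682, -0.1219, 0.9925, 0.0000]
J4: z=[-0.9803, -0.1204, -0.1564] o=[-0.1416, 0.5809, 0.9464] → [0.0057, 0.1477, -0.1492, -0.9803, -0.1204, -0.1564]
V = J·q̇ = [0.2791, 0.2615, -0.2076, -0.8734, -0.9747, -1.0431]

0.2791 0.2615 -0.2076 -0.8734 -0.9747 -1.0431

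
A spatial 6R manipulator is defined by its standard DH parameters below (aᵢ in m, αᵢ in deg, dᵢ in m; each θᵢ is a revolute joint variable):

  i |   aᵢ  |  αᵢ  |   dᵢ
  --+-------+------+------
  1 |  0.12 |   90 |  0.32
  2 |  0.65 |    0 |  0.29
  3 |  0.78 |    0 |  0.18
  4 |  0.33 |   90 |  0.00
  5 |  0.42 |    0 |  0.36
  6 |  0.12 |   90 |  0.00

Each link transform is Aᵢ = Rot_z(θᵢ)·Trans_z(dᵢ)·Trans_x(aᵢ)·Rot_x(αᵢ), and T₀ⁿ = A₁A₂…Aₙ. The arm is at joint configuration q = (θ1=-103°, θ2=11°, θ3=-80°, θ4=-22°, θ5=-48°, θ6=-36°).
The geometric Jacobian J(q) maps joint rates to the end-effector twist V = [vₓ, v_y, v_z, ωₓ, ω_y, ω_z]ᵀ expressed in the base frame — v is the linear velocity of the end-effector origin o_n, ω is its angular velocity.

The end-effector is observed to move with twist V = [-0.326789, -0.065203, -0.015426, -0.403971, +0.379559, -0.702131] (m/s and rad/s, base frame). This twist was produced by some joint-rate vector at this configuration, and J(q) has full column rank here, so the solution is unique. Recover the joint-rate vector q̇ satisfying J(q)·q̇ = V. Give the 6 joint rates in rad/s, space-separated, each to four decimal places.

-0.7070 0.0830 -0.2530 0.6490 -0.6090 0.8880

o_n = [-0.1875, -0.6410, -0.9014]
J₁: ẑ×o_n = [0.6410, -0.1875, 0.0000], ω = ẑ
J2: z=[-0.9744, 0.2250, 0.0000] o=[-0.0270, -0.1169, 0.3200] → [-0.2747, -1.1901, 0.5468, -0.9744, 0.2250, 0.0000]
J3: z=[-0.9744, 0.2250, 0.0000] o=[-0.4531, -0.6734, 0.4440] → [-0.3026, -1.3109, -0.0913, -0.9744, 0.2250, 0.0000]
J4: z=[-0.9744, 0.2250, 0.0000] o=[-0.6914, -0.9053, -0.2842] → [-0.1388, -0.6014, -0.3708, -0.9744, 0.2250, 0.0000]
J5: z=[0.2249, 0.9742, 0.0175] o=[-0.6901, -0.8997, -0.6141] → [-0.2844, 0.0734, -0.4314, 0.2249, 0.9742, 0.0175]
J6: z=[0.2249, 0.9742, 0.0175] o=[-0.3039, -0.6144, -0.8888] → [-0.0118, 0.0049, -0.1193, 0.2249, 0.9742, 0.0175]
q̇ = J⁺·V = [-0.7070, 0.0830, -0.2530, 0.6490, -0.6090, 0.8880]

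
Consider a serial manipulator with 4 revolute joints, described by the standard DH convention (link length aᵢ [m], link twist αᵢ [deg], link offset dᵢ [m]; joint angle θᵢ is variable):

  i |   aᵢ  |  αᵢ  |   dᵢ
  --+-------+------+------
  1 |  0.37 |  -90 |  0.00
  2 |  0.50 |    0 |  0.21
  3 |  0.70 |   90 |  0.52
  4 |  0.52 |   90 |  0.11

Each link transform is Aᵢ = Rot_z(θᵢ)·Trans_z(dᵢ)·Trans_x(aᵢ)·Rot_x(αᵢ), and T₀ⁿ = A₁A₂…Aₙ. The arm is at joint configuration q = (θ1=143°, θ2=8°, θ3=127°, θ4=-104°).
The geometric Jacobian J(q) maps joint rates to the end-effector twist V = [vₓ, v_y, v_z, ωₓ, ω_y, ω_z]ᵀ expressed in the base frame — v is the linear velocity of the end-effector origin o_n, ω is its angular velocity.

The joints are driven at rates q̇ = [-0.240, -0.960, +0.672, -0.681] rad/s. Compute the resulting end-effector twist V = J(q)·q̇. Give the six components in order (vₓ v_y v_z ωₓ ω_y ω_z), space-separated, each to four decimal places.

o_n = [-0.5645, 0.1431, -0.5534]
J₁: ẑ×o_n = [-0.1431, -0.5645, 0.0000], ω = ẑ
J2: z=[-0.6018, -0.7986, 0.0000] o=[-0.2955, 0.2227, 0.0000] → [0.4420, -0.3330, -0.1669, -0.6018, -0.7986, 0.0000]
J3: z=[-0.6018, -0.7986, 0.0000] o=[-0.8173, 0.3529, -0.0696] → [0.3864, -0.2912, 0.3282, -0.6018, -0.7986, 0.0000]
J4: z=[-0.5647, 0.4255, -0.7071] o=[-0.7349, -0.3602, -0.5646] → [0.3606, -0.1142, -0.3568, -0.5647, 0.4255, -0.7071]
V = J·q̇ = [-0.3759, 0.3373, 0.6238, 0.5579, -0.0598, 0.2415]

-0.3759 0.3373 0.6238 0.5579 -0.0598 0.2415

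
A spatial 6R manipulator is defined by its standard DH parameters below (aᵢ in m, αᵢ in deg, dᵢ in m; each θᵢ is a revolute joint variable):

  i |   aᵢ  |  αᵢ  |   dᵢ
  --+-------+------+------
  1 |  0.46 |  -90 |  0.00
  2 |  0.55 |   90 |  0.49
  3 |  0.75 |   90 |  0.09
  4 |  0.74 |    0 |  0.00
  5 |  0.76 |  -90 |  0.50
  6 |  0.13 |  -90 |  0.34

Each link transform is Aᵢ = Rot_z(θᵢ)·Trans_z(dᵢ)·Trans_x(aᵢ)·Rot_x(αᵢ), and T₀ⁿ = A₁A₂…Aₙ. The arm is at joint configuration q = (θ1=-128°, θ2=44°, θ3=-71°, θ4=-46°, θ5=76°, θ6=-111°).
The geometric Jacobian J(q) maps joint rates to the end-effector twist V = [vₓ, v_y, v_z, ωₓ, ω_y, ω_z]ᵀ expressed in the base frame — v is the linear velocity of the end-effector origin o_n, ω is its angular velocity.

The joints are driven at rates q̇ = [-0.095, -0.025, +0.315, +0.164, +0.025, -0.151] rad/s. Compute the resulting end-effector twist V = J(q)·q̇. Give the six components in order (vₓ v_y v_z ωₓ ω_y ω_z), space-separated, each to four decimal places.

o_n = [-1.6515, 0.0479, -0.2109]
J₁: ẑ×o_n = [-0.0479, -1.6515, 0.0000], ω = ẑ
J2: z=[0.7880, -0.6157, 0.0000] o=[-0.2832, -0.3625, 0.0000] → [0.1298, 0.1662, -0.5190, 0.7880, -0.6157, 0.0000]
J3: z=[-0.4277, -0.5474, 0.7193] o=[-0.1407, -0.9759, -0.3821] → [-0.8302, -1.0136, -1.2649, -0.4277, -0.5474, 0.7193]
J4: z=[0.1622, 0.7364, 0.6568] o=[-0.8461, -0.7270, -0.4869] → [-0.3057, -0.5738, 0.7188, 0.1622, 0.7364, 0.6568]
J5: z=[0.1622, 0.7364, 0.6568] o=[-1.0756, -0.2313, -0.9861] → [0.3875, -0.5040, 0.4694, 0.1622, 0.7364, 0.6568]
J6: z=[0.0743, -0.6728, 0.7360] o=[-1.7423, 0.1906, -0.5332] → [-0.1119, 0.0429, 0.0505, 0.0743, -0.6728, 0.7360]
V = J·q̇ = [-0.2838, -0.2797, -0.2635, -0.1350, 0.0837, 0.1446]

-0.2838 -0.2797 -0.2635 -0.1350 0.0837 0.1446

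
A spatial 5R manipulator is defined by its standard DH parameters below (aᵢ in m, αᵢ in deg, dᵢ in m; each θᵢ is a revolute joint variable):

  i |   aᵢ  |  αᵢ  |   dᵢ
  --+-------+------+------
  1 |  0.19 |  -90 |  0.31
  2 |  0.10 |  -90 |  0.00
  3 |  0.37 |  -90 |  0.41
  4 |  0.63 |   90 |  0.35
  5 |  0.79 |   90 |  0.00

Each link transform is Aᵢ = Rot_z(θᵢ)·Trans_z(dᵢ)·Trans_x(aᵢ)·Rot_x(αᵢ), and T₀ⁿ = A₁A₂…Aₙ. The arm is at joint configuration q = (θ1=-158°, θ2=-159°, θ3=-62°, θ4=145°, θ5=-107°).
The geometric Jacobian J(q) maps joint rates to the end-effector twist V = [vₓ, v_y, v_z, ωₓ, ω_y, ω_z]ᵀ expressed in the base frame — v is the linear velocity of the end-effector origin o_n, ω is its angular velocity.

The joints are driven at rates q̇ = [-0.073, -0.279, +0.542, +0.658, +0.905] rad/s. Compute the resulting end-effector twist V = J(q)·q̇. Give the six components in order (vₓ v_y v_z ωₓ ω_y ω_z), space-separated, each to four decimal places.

-0.4191 0.2417 -0.2266 0.7315 0.4353 0.0364

o_n = [-0.3566, -0.3905, 0.3939]
J₁: ẑ×o_n = [0.3905, -0.3566, 0.0000], ω = ẑ
J2: z=[0.3746, -0.9272, 0.0000] o=[-0.1762, -0.0712, 0.3100] → [-0.0778, -0.0314, -0.2869, 0.3746, -0.9272, 0.0000]
J3: z=[-0.3323, -0.1342, 0.9336] o=[-0.0896, -0.0362, 0.3458] → [0.3243, -0.2333, 0.0819, -0.3323, -0.1342, 0.9336]
J4: z=[0.5884, 0.7441, 0.3164] o=[0.0469, -0.3334, 0.7909] → [-0.2773, 0.1059, 0.2666, 0.5884, 0.7441, 0.3164]
J5: z=[0.6950, -0.2654, -0.6682] o=[-0.0075, 0.3133, 0.4774] → [-0.4481, 0.2913, -0.5817, 0.6950, -0.2654, -0.6682]
V = J·q̇ = [-0.4191, 0.2417, -0.2266, 0.7315, 0.4353, 0.0364]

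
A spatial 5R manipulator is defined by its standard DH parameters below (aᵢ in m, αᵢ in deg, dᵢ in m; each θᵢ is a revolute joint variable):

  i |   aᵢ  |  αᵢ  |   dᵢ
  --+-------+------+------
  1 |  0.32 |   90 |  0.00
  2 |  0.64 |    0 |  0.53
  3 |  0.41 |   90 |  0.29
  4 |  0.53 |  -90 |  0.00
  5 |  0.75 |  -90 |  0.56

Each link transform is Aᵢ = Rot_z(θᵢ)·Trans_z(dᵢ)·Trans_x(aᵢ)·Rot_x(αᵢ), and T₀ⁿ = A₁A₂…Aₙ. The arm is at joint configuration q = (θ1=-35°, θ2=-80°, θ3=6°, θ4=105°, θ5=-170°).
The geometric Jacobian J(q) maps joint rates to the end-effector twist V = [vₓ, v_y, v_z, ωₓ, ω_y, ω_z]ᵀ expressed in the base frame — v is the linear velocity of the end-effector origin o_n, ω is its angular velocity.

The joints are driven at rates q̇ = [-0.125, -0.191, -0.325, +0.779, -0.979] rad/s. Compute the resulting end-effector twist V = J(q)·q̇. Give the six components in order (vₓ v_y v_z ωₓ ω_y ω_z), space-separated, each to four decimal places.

0.7745 0.0276 -0.0375 -0.2493 0.4951 -1.2487

o_n = [-0.0384, -0.5512, -0.5922]
J₁: ẑ×o_n = [0.5512, -0.0384, 0.0000], ω = ẑ
J2: z=[-0.5736, -0.8192, 0.0000] o=[0.2621, -0.1835, 0.0000] → [0.4851, -0.3397, -0.0353, -0.5736, -0.8192, 0.0000]
J3: z=[-0.5736, -0.8192, 0.0000] o=[0.0492, -0.6814, -0.6303] → [-0.0312, 0.0218, -0.1464, -0.5736, -0.8192, 0.0000]
J4: z=[-0.7874, 0.5514, -0.2756] o=[-0.0246, -0.9838, -1.0244] → [0.3575, 0.3441, -0.3330, -0.7874, 0.5514, -0.2756]
J5: z=[-0.0696, 0.3647, 0.9285] o=[-0.3492, -1.3815, -0.8925] → [-0.6614, 0.3095, -0.1712, -0.0696, 0.3647, 0.9285]
V = J·q̇ = [0.7745, 0.0276, -0.0375, -0.2493, 0.4951, -1.2487]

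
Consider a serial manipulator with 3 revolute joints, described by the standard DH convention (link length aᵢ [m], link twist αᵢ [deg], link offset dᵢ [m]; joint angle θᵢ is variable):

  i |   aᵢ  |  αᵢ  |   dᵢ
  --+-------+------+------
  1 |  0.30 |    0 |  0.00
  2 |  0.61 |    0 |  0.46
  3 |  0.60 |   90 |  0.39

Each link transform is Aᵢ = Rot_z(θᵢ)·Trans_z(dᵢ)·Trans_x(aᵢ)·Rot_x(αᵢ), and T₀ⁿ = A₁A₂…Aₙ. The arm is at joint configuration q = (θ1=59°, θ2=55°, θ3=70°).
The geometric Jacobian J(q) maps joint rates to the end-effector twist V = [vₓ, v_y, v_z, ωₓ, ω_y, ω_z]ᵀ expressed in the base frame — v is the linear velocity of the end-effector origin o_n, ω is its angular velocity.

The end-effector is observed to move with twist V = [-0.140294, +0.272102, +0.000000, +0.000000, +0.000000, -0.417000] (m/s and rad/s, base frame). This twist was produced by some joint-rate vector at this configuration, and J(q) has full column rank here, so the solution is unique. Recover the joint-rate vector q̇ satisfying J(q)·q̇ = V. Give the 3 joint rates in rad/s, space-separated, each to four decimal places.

0.2870 -0.1990 -0.5050

o_n = [-0.6921, 0.7726, 0.8500]
J₁: ẑ×o_n = [-0.7726, -0.6921, 0.0000], ω = ẑ
J2: z=[0.0000, 0.0000, 1.0000] o=[0.1545, 0.2572, 0.0000] → [-0.5154, -0.8466, 0.0000, 0.0000, 0.0000, 1.0000]
J3: z=[0.0000, 0.0000, 1.0000] o=[-0.0936, 0.8144, 0.4600] → [0.0419, -0.5985, 0.0000, 0.0000, 0.0000, 1.0000]
q̇ = J⁺·V = [0.2870, -0.1990, -0.5050]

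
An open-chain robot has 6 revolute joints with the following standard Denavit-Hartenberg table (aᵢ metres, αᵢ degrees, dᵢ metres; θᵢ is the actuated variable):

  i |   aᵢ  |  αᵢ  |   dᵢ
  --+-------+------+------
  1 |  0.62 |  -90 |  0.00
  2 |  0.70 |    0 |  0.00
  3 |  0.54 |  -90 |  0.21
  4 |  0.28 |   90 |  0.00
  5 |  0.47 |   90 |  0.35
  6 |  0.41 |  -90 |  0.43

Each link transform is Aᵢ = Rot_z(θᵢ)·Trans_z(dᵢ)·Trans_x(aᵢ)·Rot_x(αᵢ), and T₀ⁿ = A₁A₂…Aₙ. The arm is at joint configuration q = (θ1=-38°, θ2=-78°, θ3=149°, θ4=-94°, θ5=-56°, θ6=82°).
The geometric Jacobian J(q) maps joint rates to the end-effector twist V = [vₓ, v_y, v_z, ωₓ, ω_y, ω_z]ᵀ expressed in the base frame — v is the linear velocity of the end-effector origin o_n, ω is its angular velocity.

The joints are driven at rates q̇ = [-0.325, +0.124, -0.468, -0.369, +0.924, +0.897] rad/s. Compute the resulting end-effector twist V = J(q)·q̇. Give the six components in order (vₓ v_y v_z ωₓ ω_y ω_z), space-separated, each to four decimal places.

-0.3584 -0.0993 0.2306 -0.2827 -1.2389 0.7809

o_n = [1.2800, -0.5242, 1.1221]
J₁: ẑ×o_n = [0.5242, 1.2800, -0.0000], ω = ẑ
J2: z=[0.6157, 0.7880, 0.0000] o=[0.4886, -0.3817, 0.0000] → [0.8843, -0.6909, -0.7114, 0.6157, 0.7880, 0.0000]
J3: z=[0.6157, 0.7880, 0.0000] o=[0.6033, -0.4713, 0.6847] → [0.3447, -0.2693, -0.5658, 0.6157, 0.7880, 0.0000]
J4: z=[-0.7451, 0.5821, -0.3256] o=[0.8711, -0.4141, 0.1741] → [0.5160, 0.5732, -0.1560, -0.7451, 0.5821, -0.3256]
J5: z=[-0.2989, 0.1450, 0.9432] o=[1.0380, -0.1900, 0.1926] → [0.4499, 0.5060, 0.0648, -0.2989, 0.1450, 0.9432]
J6: z=[-0.0777, -0.9888, 0.1274] o=[1.3805, -0.1558, 0.6669] → [-0.4032, 0.0226, -0.0707, -0.0777, -0.9888, 0.1274]
V = J·q̇ = [-0.3584, -0.0993, 0.2306, -0.2827, -1.2389, 0.7809]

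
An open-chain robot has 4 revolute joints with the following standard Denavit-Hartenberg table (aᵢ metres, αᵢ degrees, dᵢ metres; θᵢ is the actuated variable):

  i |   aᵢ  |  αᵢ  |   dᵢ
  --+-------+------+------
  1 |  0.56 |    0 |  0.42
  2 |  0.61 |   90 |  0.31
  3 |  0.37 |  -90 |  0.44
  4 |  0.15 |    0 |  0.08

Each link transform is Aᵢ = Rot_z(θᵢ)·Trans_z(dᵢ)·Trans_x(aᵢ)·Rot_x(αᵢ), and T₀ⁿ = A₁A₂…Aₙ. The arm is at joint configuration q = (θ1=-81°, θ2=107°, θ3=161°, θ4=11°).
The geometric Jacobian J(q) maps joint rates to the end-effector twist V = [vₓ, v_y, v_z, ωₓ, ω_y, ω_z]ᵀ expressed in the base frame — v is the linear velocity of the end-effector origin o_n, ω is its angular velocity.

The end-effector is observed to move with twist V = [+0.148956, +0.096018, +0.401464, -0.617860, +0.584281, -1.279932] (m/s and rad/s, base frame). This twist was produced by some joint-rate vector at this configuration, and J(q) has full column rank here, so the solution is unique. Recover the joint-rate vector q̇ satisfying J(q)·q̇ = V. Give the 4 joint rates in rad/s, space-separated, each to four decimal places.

o_n = [0.3532, -0.8813, 0.8228]
J₁: ẑ×o_n = [0.8813, 0.3532, -0.0000], ω = ẑ
J2: z=[0.0000, 0.0000, 1.0000] o=[0.0876, -0.5531, 0.4200] → [0.3281, 0.2656, -0.0000, 0.0000, 0.0000, 1.0000]
J3: z=[0.4384, -0.8988, 0.0000] o=[0.6359, -0.2857, 0.7300] → [-0.0834, -0.0407, -0.5151, 0.4384, -0.8988, 0.0000]
J4: z=[-0.2926, -0.1427, -0.9455] o=[0.5143, -0.8345, 0.8505] → [-0.0402, 0.1442, -0.0093, -0.2926, -0.1427, -0.9455]
q̇ = J⁺·V = [0.4600, -0.8710, -0.7960, 0.9190]

0.4600 -0.8710 -0.7960 0.9190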